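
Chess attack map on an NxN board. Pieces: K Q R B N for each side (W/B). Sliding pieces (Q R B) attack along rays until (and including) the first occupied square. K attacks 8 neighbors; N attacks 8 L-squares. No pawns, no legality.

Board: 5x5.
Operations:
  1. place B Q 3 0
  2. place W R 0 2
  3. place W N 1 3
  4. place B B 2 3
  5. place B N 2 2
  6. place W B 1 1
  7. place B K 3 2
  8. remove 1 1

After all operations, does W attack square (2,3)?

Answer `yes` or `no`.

Answer: no

Derivation:
Op 1: place BQ@(3,0)
Op 2: place WR@(0,2)
Op 3: place WN@(1,3)
Op 4: place BB@(2,3)
Op 5: place BN@(2,2)
Op 6: place WB@(1,1)
Op 7: place BK@(3,2)
Op 8: remove (1,1)
Per-piece attacks for W:
  WR@(0,2): attacks (0,3) (0,4) (0,1) (0,0) (1,2) (2,2) [ray(1,0) blocked at (2,2)]
  WN@(1,3): attacks (3,4) (2,1) (3,2) (0,1)
W attacks (2,3): no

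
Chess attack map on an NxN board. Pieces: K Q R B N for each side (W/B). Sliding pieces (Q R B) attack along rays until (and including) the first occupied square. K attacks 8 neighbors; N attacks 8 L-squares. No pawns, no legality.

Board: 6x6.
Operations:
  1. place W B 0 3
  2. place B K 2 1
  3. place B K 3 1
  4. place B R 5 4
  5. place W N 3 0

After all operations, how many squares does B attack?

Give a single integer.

Answer: 22

Derivation:
Op 1: place WB@(0,3)
Op 2: place BK@(2,1)
Op 3: place BK@(3,1)
Op 4: place BR@(5,4)
Op 5: place WN@(3,0)
Per-piece attacks for B:
  BK@(2,1): attacks (2,2) (2,0) (3,1) (1,1) (3,2) (3,0) (1,2) (1,0)
  BK@(3,1): attacks (3,2) (3,0) (4,1) (2,1) (4,2) (4,0) (2,2) (2,0)
  BR@(5,4): attacks (5,5) (5,3) (5,2) (5,1) (5,0) (4,4) (3,4) (2,4) (1,4) (0,4)
Union (22 distinct): (0,4) (1,0) (1,1) (1,2) (1,4) (2,0) (2,1) (2,2) (2,4) (3,0) (3,1) (3,2) (3,4) (4,0) (4,1) (4,2) (4,4) (5,0) (5,1) (5,2) (5,3) (5,5)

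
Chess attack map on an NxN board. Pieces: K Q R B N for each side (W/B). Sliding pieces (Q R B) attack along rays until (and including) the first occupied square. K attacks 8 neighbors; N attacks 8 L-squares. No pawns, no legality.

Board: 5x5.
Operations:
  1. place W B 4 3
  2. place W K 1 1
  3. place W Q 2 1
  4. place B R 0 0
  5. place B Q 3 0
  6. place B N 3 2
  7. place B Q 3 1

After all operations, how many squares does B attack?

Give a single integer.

Answer: 19

Derivation:
Op 1: place WB@(4,3)
Op 2: place WK@(1,1)
Op 3: place WQ@(2,1)
Op 4: place BR@(0,0)
Op 5: place BQ@(3,0)
Op 6: place BN@(3,2)
Op 7: place BQ@(3,1)
Per-piece attacks for B:
  BR@(0,0): attacks (0,1) (0,2) (0,3) (0,4) (1,0) (2,0) (3,0) [ray(1,0) blocked at (3,0)]
  BQ@(3,0): attacks (3,1) (4,0) (2,0) (1,0) (0,0) (4,1) (2,1) [ray(0,1) blocked at (3,1); ray(-1,0) blocked at (0,0); ray(-1,1) blocked at (2,1)]
  BQ@(3,1): attacks (3,2) (3,0) (4,1) (2,1) (4,2) (4,0) (2,2) (1,3) (0,4) (2,0) [ray(0,1) blocked at (3,2); ray(0,-1) blocked at (3,0); ray(-1,0) blocked at (2,1)]
  BN@(3,2): attacks (4,4) (2,4) (1,3) (4,0) (2,0) (1,1)
Union (19 distinct): (0,0) (0,1) (0,2) (0,3) (0,4) (1,0) (1,1) (1,3) (2,0) (2,1) (2,2) (2,4) (3,0) (3,1) (3,2) (4,0) (4,1) (4,2) (4,4)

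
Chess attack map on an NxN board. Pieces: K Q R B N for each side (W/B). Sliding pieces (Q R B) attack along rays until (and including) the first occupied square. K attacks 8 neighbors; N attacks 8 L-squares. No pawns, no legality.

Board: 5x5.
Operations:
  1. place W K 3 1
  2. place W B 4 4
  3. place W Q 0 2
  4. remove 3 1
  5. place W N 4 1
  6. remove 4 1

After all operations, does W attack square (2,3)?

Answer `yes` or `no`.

Op 1: place WK@(3,1)
Op 2: place WB@(4,4)
Op 3: place WQ@(0,2)
Op 4: remove (3,1)
Op 5: place WN@(4,1)
Op 6: remove (4,1)
Per-piece attacks for W:
  WQ@(0,2): attacks (0,3) (0,4) (0,1) (0,0) (1,2) (2,2) (3,2) (4,2) (1,3) (2,4) (1,1) (2,0)
  WB@(4,4): attacks (3,3) (2,2) (1,1) (0,0)
W attacks (2,3): no

Answer: no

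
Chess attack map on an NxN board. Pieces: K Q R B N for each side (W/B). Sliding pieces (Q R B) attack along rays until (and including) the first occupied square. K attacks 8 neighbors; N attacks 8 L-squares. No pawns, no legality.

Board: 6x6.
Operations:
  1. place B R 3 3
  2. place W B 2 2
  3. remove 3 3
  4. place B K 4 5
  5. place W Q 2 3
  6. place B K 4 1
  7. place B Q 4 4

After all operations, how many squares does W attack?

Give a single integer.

Answer: 22

Derivation:
Op 1: place BR@(3,3)
Op 2: place WB@(2,2)
Op 3: remove (3,3)
Op 4: place BK@(4,5)
Op 5: place WQ@(2,3)
Op 6: place BK@(4,1)
Op 7: place BQ@(4,4)
Per-piece attacks for W:
  WB@(2,2): attacks (3,3) (4,4) (3,1) (4,0) (1,3) (0,4) (1,1) (0,0) [ray(1,1) blocked at (4,4)]
  WQ@(2,3): attacks (2,4) (2,5) (2,2) (3,3) (4,3) (5,3) (1,3) (0,3) (3,4) (4,5) (3,2) (4,1) (1,4) (0,5) (1,2) (0,1) [ray(0,-1) blocked at (2,2); ray(1,1) blocked at (4,5); ray(1,-1) blocked at (4,1)]
Union (22 distinct): (0,0) (0,1) (0,3) (0,4) (0,5) (1,1) (1,2) (1,3) (1,4) (2,2) (2,4) (2,5) (3,1) (3,2) (3,3) (3,4) (4,0) (4,1) (4,3) (4,4) (4,5) (5,3)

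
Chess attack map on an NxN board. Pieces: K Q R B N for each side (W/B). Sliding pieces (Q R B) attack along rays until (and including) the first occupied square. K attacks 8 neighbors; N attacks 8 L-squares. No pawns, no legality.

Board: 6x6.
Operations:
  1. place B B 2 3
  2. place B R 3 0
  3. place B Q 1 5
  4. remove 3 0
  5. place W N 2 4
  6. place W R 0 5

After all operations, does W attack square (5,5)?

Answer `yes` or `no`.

Answer: no

Derivation:
Op 1: place BB@(2,3)
Op 2: place BR@(3,0)
Op 3: place BQ@(1,5)
Op 4: remove (3,0)
Op 5: place WN@(2,4)
Op 6: place WR@(0,5)
Per-piece attacks for W:
  WR@(0,5): attacks (0,4) (0,3) (0,2) (0,1) (0,0) (1,5) [ray(1,0) blocked at (1,5)]
  WN@(2,4): attacks (4,5) (0,5) (3,2) (4,3) (1,2) (0,3)
W attacks (5,5): no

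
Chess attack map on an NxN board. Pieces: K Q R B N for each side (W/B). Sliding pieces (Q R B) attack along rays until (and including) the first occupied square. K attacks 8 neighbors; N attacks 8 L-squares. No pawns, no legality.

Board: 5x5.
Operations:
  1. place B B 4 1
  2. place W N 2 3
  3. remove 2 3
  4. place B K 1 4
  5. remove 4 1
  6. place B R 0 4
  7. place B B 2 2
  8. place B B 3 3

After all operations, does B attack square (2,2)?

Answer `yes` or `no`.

Op 1: place BB@(4,1)
Op 2: place WN@(2,3)
Op 3: remove (2,3)
Op 4: place BK@(1,4)
Op 5: remove (4,1)
Op 6: place BR@(0,4)
Op 7: place BB@(2,2)
Op 8: place BB@(3,3)
Per-piece attacks for B:
  BR@(0,4): attacks (0,3) (0,2) (0,1) (0,0) (1,4) [ray(1,0) blocked at (1,4)]
  BK@(1,4): attacks (1,3) (2,4) (0,4) (2,3) (0,3)
  BB@(2,2): attacks (3,3) (3,1) (4,0) (1,3) (0,4) (1,1) (0,0) [ray(1,1) blocked at (3,3); ray(-1,1) blocked at (0,4)]
  BB@(3,3): attacks (4,4) (4,2) (2,4) (2,2) [ray(-1,-1) blocked at (2,2)]
B attacks (2,2): yes

Answer: yes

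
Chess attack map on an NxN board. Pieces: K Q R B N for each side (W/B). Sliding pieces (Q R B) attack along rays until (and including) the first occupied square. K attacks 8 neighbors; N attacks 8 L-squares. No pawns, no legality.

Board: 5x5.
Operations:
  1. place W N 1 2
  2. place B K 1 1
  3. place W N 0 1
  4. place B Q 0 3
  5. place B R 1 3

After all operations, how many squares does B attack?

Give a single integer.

Answer: 15

Derivation:
Op 1: place WN@(1,2)
Op 2: place BK@(1,1)
Op 3: place WN@(0,1)
Op 4: place BQ@(0,3)
Op 5: place BR@(1,3)
Per-piece attacks for B:
  BQ@(0,3): attacks (0,4) (0,2) (0,1) (1,3) (1,4) (1,2) [ray(0,-1) blocked at (0,1); ray(1,0) blocked at (1,3); ray(1,-1) blocked at (1,2)]
  BK@(1,1): attacks (1,2) (1,0) (2,1) (0,1) (2,2) (2,0) (0,2) (0,0)
  BR@(1,3): attacks (1,4) (1,2) (2,3) (3,3) (4,3) (0,3) [ray(0,-1) blocked at (1,2); ray(-1,0) blocked at (0,3)]
Union (15 distinct): (0,0) (0,1) (0,2) (0,3) (0,4) (1,0) (1,2) (1,3) (1,4) (2,0) (2,1) (2,2) (2,3) (3,3) (4,3)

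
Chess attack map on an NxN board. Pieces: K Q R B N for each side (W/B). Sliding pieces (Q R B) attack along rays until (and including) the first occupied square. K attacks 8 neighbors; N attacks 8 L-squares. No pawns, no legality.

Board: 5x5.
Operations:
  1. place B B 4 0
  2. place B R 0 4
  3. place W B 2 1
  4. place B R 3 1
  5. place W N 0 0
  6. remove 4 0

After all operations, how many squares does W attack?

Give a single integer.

Op 1: place BB@(4,0)
Op 2: place BR@(0,4)
Op 3: place WB@(2,1)
Op 4: place BR@(3,1)
Op 5: place WN@(0,0)
Op 6: remove (4,0)
Per-piece attacks for W:
  WN@(0,0): attacks (1,2) (2,1)
  WB@(2,1): attacks (3,2) (4,3) (3,0) (1,2) (0,3) (1,0)
Union (7 distinct): (0,3) (1,0) (1,2) (2,1) (3,0) (3,2) (4,3)

Answer: 7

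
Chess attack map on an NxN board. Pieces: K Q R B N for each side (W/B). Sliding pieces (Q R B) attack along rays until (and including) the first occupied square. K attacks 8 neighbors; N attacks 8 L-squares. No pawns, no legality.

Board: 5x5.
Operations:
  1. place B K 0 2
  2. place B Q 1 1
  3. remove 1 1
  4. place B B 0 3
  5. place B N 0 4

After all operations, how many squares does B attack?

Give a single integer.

Op 1: place BK@(0,2)
Op 2: place BQ@(1,1)
Op 3: remove (1,1)
Op 4: place BB@(0,3)
Op 5: place BN@(0,4)
Per-piece attacks for B:
  BK@(0,2): attacks (0,3) (0,1) (1,2) (1,3) (1,1)
  BB@(0,3): attacks (1,4) (1,2) (2,1) (3,0)
  BN@(0,4): attacks (1,2) (2,3)
Union (9 distinct): (0,1) (0,3) (1,1) (1,2) (1,3) (1,4) (2,1) (2,3) (3,0)

Answer: 9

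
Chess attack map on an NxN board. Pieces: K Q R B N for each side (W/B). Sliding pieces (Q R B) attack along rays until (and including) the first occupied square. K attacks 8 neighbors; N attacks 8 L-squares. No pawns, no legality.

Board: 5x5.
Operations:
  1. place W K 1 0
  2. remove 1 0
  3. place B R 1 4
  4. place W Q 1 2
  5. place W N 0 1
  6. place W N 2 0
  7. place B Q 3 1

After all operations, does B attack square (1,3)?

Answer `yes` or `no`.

Answer: yes

Derivation:
Op 1: place WK@(1,0)
Op 2: remove (1,0)
Op 3: place BR@(1,4)
Op 4: place WQ@(1,2)
Op 5: place WN@(0,1)
Op 6: place WN@(2,0)
Op 7: place BQ@(3,1)
Per-piece attacks for B:
  BR@(1,4): attacks (1,3) (1,2) (2,4) (3,4) (4,4) (0,4) [ray(0,-1) blocked at (1,2)]
  BQ@(3,1): attacks (3,2) (3,3) (3,4) (3,0) (4,1) (2,1) (1,1) (0,1) (4,2) (4,0) (2,2) (1,3) (0,4) (2,0) [ray(-1,0) blocked at (0,1); ray(-1,-1) blocked at (2,0)]
B attacks (1,3): yes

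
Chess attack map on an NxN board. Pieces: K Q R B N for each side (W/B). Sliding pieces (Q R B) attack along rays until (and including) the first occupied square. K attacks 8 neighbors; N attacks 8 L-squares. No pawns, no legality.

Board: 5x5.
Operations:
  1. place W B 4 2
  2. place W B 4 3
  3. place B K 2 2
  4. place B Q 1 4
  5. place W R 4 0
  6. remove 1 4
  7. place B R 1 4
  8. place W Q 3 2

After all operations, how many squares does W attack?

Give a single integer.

Op 1: place WB@(4,2)
Op 2: place WB@(4,3)
Op 3: place BK@(2,2)
Op 4: place BQ@(1,4)
Op 5: place WR@(4,0)
Op 6: remove (1,4)
Op 7: place BR@(1,4)
Op 8: place WQ@(3,2)
Per-piece attacks for W:
  WQ@(3,2): attacks (3,3) (3,4) (3,1) (3,0) (4,2) (2,2) (4,3) (4,1) (2,3) (1,4) (2,1) (1,0) [ray(1,0) blocked at (4,2); ray(-1,0) blocked at (2,2); ray(1,1) blocked at (4,3); ray(-1,1) blocked at (1,4)]
  WR@(4,0): attacks (4,1) (4,2) (3,0) (2,0) (1,0) (0,0) [ray(0,1) blocked at (4,2)]
  WB@(4,2): attacks (3,3) (2,4) (3,1) (2,0)
  WB@(4,3): attacks (3,4) (3,2) [ray(-1,-1) blocked at (3,2)]
Union (16 distinct): (0,0) (1,0) (1,4) (2,0) (2,1) (2,2) (2,3) (2,4) (3,0) (3,1) (3,2) (3,3) (3,4) (4,1) (4,2) (4,3)

Answer: 16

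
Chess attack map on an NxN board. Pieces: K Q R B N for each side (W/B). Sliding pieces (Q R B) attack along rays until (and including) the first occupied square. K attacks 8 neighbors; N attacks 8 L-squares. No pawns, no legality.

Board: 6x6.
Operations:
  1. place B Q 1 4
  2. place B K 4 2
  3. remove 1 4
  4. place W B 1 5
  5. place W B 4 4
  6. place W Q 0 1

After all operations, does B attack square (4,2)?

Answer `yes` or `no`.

Op 1: place BQ@(1,4)
Op 2: place BK@(4,2)
Op 3: remove (1,4)
Op 4: place WB@(1,5)
Op 5: place WB@(4,4)
Op 6: place WQ@(0,1)
Per-piece attacks for B:
  BK@(4,2): attacks (4,3) (4,1) (5,2) (3,2) (5,3) (5,1) (3,3) (3,1)
B attacks (4,2): no

Answer: no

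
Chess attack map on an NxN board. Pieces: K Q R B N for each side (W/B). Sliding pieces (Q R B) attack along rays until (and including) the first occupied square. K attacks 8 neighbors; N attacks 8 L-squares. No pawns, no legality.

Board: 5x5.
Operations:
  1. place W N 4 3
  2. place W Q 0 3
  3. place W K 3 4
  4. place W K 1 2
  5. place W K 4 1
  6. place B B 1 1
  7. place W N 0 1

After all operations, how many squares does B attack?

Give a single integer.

Answer: 6

Derivation:
Op 1: place WN@(4,3)
Op 2: place WQ@(0,3)
Op 3: place WK@(3,4)
Op 4: place WK@(1,2)
Op 5: place WK@(4,1)
Op 6: place BB@(1,1)
Op 7: place WN@(0,1)
Per-piece attacks for B:
  BB@(1,1): attacks (2,2) (3,3) (4,4) (2,0) (0,2) (0,0)
Union (6 distinct): (0,0) (0,2) (2,0) (2,2) (3,3) (4,4)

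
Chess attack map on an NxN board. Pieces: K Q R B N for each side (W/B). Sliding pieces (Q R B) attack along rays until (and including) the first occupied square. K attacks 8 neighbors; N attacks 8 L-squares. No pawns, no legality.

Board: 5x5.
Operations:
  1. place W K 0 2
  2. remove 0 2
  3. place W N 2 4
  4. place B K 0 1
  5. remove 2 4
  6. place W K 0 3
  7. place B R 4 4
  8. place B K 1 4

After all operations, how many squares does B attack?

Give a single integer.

Op 1: place WK@(0,2)
Op 2: remove (0,2)
Op 3: place WN@(2,4)
Op 4: place BK@(0,1)
Op 5: remove (2,4)
Op 6: place WK@(0,3)
Op 7: place BR@(4,4)
Op 8: place BK@(1,4)
Per-piece attacks for B:
  BK@(0,1): attacks (0,2) (0,0) (1,1) (1,2) (1,0)
  BK@(1,4): attacks (1,3) (2,4) (0,4) (2,3) (0,3)
  BR@(4,4): attacks (4,3) (4,2) (4,1) (4,0) (3,4) (2,4) (1,4) [ray(-1,0) blocked at (1,4)]
Union (16 distinct): (0,0) (0,2) (0,3) (0,4) (1,0) (1,1) (1,2) (1,3) (1,4) (2,3) (2,4) (3,4) (4,0) (4,1) (4,2) (4,3)

Answer: 16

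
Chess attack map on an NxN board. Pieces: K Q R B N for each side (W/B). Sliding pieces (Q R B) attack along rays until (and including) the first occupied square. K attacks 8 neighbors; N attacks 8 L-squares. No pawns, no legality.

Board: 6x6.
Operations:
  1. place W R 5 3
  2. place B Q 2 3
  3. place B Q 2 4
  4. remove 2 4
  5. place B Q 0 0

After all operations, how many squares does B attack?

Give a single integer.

Answer: 27

Derivation:
Op 1: place WR@(5,3)
Op 2: place BQ@(2,3)
Op 3: place BQ@(2,4)
Op 4: remove (2,4)
Op 5: place BQ@(0,0)
Per-piece attacks for B:
  BQ@(0,0): attacks (0,1) (0,2) (0,3) (0,4) (0,5) (1,0) (2,0) (3,0) (4,0) (5,0) (1,1) (2,2) (3,3) (4,4) (5,5)
  BQ@(2,3): attacks (2,4) (2,5) (2,2) (2,1) (2,0) (3,3) (4,3) (5,3) (1,3) (0,3) (3,4) (4,5) (3,2) (4,1) (5,0) (1,4) (0,5) (1,2) (0,1) [ray(1,0) blocked at (5,3)]
Union (27 distinct): (0,1) (0,2) (0,3) (0,4) (0,5) (1,0) (1,1) (1,2) (1,3) (1,4) (2,0) (2,1) (2,2) (2,4) (2,5) (3,0) (3,2) (3,3) (3,4) (4,0) (4,1) (4,3) (4,4) (4,5) (5,0) (5,3) (5,5)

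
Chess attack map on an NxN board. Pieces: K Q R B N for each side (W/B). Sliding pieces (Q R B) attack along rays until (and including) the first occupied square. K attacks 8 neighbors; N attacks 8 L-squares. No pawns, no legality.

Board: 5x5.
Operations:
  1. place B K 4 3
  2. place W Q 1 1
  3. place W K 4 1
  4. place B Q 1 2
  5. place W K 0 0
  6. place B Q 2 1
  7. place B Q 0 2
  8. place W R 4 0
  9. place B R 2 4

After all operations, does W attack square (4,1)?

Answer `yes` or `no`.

Answer: yes

Derivation:
Op 1: place BK@(4,3)
Op 2: place WQ@(1,1)
Op 3: place WK@(4,1)
Op 4: place BQ@(1,2)
Op 5: place WK@(0,0)
Op 6: place BQ@(2,1)
Op 7: place BQ@(0,2)
Op 8: place WR@(4,0)
Op 9: place BR@(2,4)
Per-piece attacks for W:
  WK@(0,0): attacks (0,1) (1,0) (1,1)
  WQ@(1,1): attacks (1,2) (1,0) (2,1) (0,1) (2,2) (3,3) (4,4) (2,0) (0,2) (0,0) [ray(0,1) blocked at (1,2); ray(1,0) blocked at (2,1); ray(-1,1) blocked at (0,2); ray(-1,-1) blocked at (0,0)]
  WR@(4,0): attacks (4,1) (3,0) (2,0) (1,0) (0,0) [ray(0,1) blocked at (4,1); ray(-1,0) blocked at (0,0)]
  WK@(4,1): attacks (4,2) (4,0) (3,1) (3,2) (3,0)
W attacks (4,1): yes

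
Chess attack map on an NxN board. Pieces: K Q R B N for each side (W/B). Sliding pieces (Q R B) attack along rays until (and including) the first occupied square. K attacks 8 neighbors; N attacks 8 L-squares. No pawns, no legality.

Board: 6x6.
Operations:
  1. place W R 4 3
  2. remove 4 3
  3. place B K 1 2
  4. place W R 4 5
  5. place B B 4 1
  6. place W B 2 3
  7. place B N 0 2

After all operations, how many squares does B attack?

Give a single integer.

Op 1: place WR@(4,3)
Op 2: remove (4,3)
Op 3: place BK@(1,2)
Op 4: place WR@(4,5)
Op 5: place BB@(4,1)
Op 6: place WB@(2,3)
Op 7: place BN@(0,2)
Per-piece attacks for B:
  BN@(0,2): attacks (1,4) (2,3) (1,0) (2,1)
  BK@(1,2): attacks (1,3) (1,1) (2,2) (0,2) (2,3) (2,1) (0,3) (0,1)
  BB@(4,1): attacks (5,2) (5,0) (3,2) (2,3) (3,0) [ray(-1,1) blocked at (2,3)]
Union (14 distinct): (0,1) (0,2) (0,3) (1,0) (1,1) (1,3) (1,4) (2,1) (2,2) (2,3) (3,0) (3,2) (5,0) (5,2)

Answer: 14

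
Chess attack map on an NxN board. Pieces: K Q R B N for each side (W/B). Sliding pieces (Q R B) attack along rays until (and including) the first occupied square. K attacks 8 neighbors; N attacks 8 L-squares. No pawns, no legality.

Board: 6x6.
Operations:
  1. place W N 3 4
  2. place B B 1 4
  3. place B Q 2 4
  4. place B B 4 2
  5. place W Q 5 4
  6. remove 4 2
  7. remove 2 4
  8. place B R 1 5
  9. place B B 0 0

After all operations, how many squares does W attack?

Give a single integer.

Op 1: place WN@(3,4)
Op 2: place BB@(1,4)
Op 3: place BQ@(2,4)
Op 4: place BB@(4,2)
Op 5: place WQ@(5,4)
Op 6: remove (4,2)
Op 7: remove (2,4)
Op 8: place BR@(1,5)
Op 9: place BB@(0,0)
Per-piece attacks for W:
  WN@(3,4): attacks (5,5) (1,5) (4,2) (5,3) (2,2) (1,3)
  WQ@(5,4): attacks (5,5) (5,3) (5,2) (5,1) (5,0) (4,4) (3,4) (4,5) (4,3) (3,2) (2,1) (1,0) [ray(-1,0) blocked at (3,4)]
Union (16 distinct): (1,0) (1,3) (1,5) (2,1) (2,2) (3,2) (3,4) (4,2) (4,3) (4,4) (4,5) (5,0) (5,1) (5,2) (5,3) (5,5)

Answer: 16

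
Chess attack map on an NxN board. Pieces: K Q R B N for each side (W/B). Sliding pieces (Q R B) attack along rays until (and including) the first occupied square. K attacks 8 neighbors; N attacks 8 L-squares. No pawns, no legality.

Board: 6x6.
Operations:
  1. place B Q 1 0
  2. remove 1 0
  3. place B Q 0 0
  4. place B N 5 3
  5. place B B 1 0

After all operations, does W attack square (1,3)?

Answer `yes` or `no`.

Answer: no

Derivation:
Op 1: place BQ@(1,0)
Op 2: remove (1,0)
Op 3: place BQ@(0,0)
Op 4: place BN@(5,3)
Op 5: place BB@(1,0)
Per-piece attacks for W:
W attacks (1,3): no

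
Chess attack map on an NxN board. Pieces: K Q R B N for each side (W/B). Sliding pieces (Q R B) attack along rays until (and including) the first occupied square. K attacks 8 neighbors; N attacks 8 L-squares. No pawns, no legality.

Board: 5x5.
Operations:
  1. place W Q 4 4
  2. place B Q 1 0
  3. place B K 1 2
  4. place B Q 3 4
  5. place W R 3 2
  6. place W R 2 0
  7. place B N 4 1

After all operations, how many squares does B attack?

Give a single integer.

Op 1: place WQ@(4,4)
Op 2: place BQ@(1,0)
Op 3: place BK@(1,2)
Op 4: place BQ@(3,4)
Op 5: place WR@(3,2)
Op 6: place WR@(2,0)
Op 7: place BN@(4,1)
Per-piece attacks for B:
  BQ@(1,0): attacks (1,1) (1,2) (2,0) (0,0) (2,1) (3,2) (0,1) [ray(0,1) blocked at (1,2); ray(1,0) blocked at (2,0); ray(1,1) blocked at (3,2)]
  BK@(1,2): attacks (1,3) (1,1) (2,2) (0,2) (2,3) (2,1) (0,3) (0,1)
  BQ@(3,4): attacks (3,3) (3,2) (4,4) (2,4) (1,4) (0,4) (4,3) (2,3) (1,2) [ray(0,-1) blocked at (3,2); ray(1,0) blocked at (4,4); ray(-1,-1) blocked at (1,2)]
  BN@(4,1): attacks (3,3) (2,2) (2,0)
Union (18 distinct): (0,0) (0,1) (0,2) (0,3) (0,4) (1,1) (1,2) (1,3) (1,4) (2,0) (2,1) (2,2) (2,3) (2,4) (3,2) (3,3) (4,3) (4,4)

Answer: 18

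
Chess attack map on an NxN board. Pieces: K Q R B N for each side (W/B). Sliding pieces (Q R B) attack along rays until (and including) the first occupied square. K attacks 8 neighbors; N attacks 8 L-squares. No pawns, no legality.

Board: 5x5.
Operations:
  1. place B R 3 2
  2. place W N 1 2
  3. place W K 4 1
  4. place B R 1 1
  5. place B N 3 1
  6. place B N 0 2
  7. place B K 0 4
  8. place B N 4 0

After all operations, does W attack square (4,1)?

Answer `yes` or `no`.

Op 1: place BR@(3,2)
Op 2: place WN@(1,2)
Op 3: place WK@(4,1)
Op 4: place BR@(1,1)
Op 5: place BN@(3,1)
Op 6: place BN@(0,2)
Op 7: place BK@(0,4)
Op 8: place BN@(4,0)
Per-piece attacks for W:
  WN@(1,2): attacks (2,4) (3,3) (0,4) (2,0) (3,1) (0,0)
  WK@(4,1): attacks (4,2) (4,0) (3,1) (3,2) (3,0)
W attacks (4,1): no

Answer: no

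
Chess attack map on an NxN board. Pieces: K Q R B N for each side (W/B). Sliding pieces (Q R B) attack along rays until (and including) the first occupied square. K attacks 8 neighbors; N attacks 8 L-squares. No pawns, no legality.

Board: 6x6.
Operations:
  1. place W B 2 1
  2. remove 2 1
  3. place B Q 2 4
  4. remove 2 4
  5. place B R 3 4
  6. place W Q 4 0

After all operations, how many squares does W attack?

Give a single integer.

Answer: 15

Derivation:
Op 1: place WB@(2,1)
Op 2: remove (2,1)
Op 3: place BQ@(2,4)
Op 4: remove (2,4)
Op 5: place BR@(3,4)
Op 6: place WQ@(4,0)
Per-piece attacks for W:
  WQ@(4,0): attacks (4,1) (4,2) (4,3) (4,4) (4,5) (5,0) (3,0) (2,0) (1,0) (0,0) (5,1) (3,1) (2,2) (1,3) (0,4)
Union (15 distinct): (0,0) (0,4) (1,0) (1,3) (2,0) (2,2) (3,0) (3,1) (4,1) (4,2) (4,3) (4,4) (4,5) (5,0) (5,1)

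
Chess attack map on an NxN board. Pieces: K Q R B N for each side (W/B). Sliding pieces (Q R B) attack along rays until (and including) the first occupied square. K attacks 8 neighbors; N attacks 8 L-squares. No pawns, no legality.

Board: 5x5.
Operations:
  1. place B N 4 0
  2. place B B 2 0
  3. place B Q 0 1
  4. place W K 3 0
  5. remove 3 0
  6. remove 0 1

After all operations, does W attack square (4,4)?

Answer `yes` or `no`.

Answer: no

Derivation:
Op 1: place BN@(4,0)
Op 2: place BB@(2,0)
Op 3: place BQ@(0,1)
Op 4: place WK@(3,0)
Op 5: remove (3,0)
Op 6: remove (0,1)
Per-piece attacks for W:
W attacks (4,4): no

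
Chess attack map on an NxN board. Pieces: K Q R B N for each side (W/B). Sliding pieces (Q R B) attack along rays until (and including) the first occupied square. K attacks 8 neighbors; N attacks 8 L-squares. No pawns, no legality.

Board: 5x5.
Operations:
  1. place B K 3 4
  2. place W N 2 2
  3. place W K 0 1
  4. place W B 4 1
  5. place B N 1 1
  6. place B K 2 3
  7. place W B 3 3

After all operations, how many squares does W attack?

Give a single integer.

Answer: 18

Derivation:
Op 1: place BK@(3,4)
Op 2: place WN@(2,2)
Op 3: place WK@(0,1)
Op 4: place WB@(4,1)
Op 5: place BN@(1,1)
Op 6: place BK@(2,3)
Op 7: place WB@(3,3)
Per-piece attacks for W:
  WK@(0,1): attacks (0,2) (0,0) (1,1) (1,2) (1,0)
  WN@(2,2): attacks (3,4) (4,3) (1,4) (0,3) (3,0) (4,1) (1,0) (0,1)
  WB@(3,3): attacks (4,4) (4,2) (2,4) (2,2) [ray(-1,-1) blocked at (2,2)]
  WB@(4,1): attacks (3,2) (2,3) (3,0) [ray(-1,1) blocked at (2,3)]
Union (18 distinct): (0,0) (0,1) (0,2) (0,3) (1,0) (1,1) (1,2) (1,4) (2,2) (2,3) (2,4) (3,0) (3,2) (3,4) (4,1) (4,2) (4,3) (4,4)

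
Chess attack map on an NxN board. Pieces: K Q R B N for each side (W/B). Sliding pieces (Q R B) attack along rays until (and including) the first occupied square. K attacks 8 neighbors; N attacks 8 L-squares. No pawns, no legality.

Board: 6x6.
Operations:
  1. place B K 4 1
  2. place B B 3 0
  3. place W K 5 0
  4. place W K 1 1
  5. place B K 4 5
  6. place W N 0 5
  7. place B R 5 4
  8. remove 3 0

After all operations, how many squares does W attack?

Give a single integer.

Answer: 13

Derivation:
Op 1: place BK@(4,1)
Op 2: place BB@(3,0)
Op 3: place WK@(5,0)
Op 4: place WK@(1,1)
Op 5: place BK@(4,5)
Op 6: place WN@(0,5)
Op 7: place BR@(5,4)
Op 8: remove (3,0)
Per-piece attacks for W:
  WN@(0,5): attacks (1,3) (2,4)
  WK@(1,1): attacks (1,2) (1,0) (2,1) (0,1) (2,2) (2,0) (0,2) (0,0)
  WK@(5,0): attacks (5,1) (4,0) (4,1)
Union (13 distinct): (0,0) (0,1) (0,2) (1,0) (1,2) (1,3) (2,0) (2,1) (2,2) (2,4) (4,0) (4,1) (5,1)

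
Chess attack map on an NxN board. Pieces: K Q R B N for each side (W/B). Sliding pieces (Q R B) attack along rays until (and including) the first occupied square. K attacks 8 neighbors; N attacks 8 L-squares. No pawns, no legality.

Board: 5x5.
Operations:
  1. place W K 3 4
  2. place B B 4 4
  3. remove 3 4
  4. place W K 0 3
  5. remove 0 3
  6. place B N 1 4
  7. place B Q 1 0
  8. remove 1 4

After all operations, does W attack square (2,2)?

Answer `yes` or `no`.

Answer: no

Derivation:
Op 1: place WK@(3,4)
Op 2: place BB@(4,4)
Op 3: remove (3,4)
Op 4: place WK@(0,3)
Op 5: remove (0,3)
Op 6: place BN@(1,4)
Op 7: place BQ@(1,0)
Op 8: remove (1,4)
Per-piece attacks for W:
W attacks (2,2): no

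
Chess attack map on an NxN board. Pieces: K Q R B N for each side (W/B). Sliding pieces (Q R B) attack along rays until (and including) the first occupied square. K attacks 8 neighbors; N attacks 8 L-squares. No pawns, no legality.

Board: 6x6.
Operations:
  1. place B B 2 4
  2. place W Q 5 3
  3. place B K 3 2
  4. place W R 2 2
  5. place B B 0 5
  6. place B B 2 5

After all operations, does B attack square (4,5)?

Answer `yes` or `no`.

Op 1: place BB@(2,4)
Op 2: place WQ@(5,3)
Op 3: place BK@(3,2)
Op 4: place WR@(2,2)
Op 5: place BB@(0,5)
Op 6: place BB@(2,5)
Per-piece attacks for B:
  BB@(0,5): attacks (1,4) (2,3) (3,2) [ray(1,-1) blocked at (3,2)]
  BB@(2,4): attacks (3,5) (3,3) (4,2) (5,1) (1,5) (1,3) (0,2)
  BB@(2,5): attacks (3,4) (4,3) (5,2) (1,4) (0,3)
  BK@(3,2): attacks (3,3) (3,1) (4,2) (2,2) (4,3) (4,1) (2,3) (2,1)
B attacks (4,5): no

Answer: no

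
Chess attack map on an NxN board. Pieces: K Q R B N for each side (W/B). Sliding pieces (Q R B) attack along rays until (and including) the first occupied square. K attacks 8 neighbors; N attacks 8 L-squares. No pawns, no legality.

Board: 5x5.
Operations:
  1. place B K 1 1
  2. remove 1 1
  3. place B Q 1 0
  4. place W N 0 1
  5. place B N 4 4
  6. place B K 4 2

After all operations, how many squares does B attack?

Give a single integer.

Op 1: place BK@(1,1)
Op 2: remove (1,1)
Op 3: place BQ@(1,0)
Op 4: place WN@(0,1)
Op 5: place BN@(4,4)
Op 6: place BK@(4,2)
Per-piece attacks for B:
  BQ@(1,0): attacks (1,1) (1,2) (1,3) (1,4) (2,0) (3,0) (4,0) (0,0) (2,1) (3,2) (4,3) (0,1) [ray(-1,1) blocked at (0,1)]
  BK@(4,2): attacks (4,3) (4,1) (3,2) (3,3) (3,1)
  BN@(4,4): attacks (3,2) (2,3)
Union (16 distinct): (0,0) (0,1) (1,1) (1,2) (1,3) (1,4) (2,0) (2,1) (2,3) (3,0) (3,1) (3,2) (3,3) (4,0) (4,1) (4,3)

Answer: 16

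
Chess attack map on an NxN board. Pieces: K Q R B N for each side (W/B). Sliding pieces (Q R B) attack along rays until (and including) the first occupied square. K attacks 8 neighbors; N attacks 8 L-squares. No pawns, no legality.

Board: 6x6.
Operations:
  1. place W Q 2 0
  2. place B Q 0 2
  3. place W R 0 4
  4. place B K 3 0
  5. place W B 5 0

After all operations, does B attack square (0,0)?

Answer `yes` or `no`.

Op 1: place WQ@(2,0)
Op 2: place BQ@(0,2)
Op 3: place WR@(0,4)
Op 4: place BK@(3,0)
Op 5: place WB@(5,0)
Per-piece attacks for B:
  BQ@(0,2): attacks (0,3) (0,4) (0,1) (0,0) (1,2) (2,2) (3,2) (4,2) (5,2) (1,3) (2,4) (3,5) (1,1) (2,0) [ray(0,1) blocked at (0,4); ray(1,-1) blocked at (2,0)]
  BK@(3,0): attacks (3,1) (4,0) (2,0) (4,1) (2,1)
B attacks (0,0): yes

Answer: yes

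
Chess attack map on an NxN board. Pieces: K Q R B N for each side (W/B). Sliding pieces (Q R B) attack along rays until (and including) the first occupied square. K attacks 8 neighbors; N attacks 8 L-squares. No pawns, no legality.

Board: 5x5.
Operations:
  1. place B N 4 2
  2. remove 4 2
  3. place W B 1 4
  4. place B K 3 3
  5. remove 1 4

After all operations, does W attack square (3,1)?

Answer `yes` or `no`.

Op 1: place BN@(4,2)
Op 2: remove (4,2)
Op 3: place WB@(1,4)
Op 4: place BK@(3,3)
Op 5: remove (1,4)
Per-piece attacks for W:
W attacks (3,1): no

Answer: no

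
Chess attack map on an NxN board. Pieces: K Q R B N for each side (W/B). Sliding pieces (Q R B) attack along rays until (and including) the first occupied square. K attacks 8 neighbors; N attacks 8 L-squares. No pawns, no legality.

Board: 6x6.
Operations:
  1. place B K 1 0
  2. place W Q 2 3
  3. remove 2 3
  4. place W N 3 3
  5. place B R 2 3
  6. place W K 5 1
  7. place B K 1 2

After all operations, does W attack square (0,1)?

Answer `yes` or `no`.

Op 1: place BK@(1,0)
Op 2: place WQ@(2,3)
Op 3: remove (2,3)
Op 4: place WN@(3,3)
Op 5: place BR@(2,3)
Op 6: place WK@(5,1)
Op 7: place BK@(1,2)
Per-piece attacks for W:
  WN@(3,3): attacks (4,5) (5,4) (2,5) (1,4) (4,1) (5,2) (2,1) (1,2)
  WK@(5,1): attacks (5,2) (5,0) (4,1) (4,2) (4,0)
W attacks (0,1): no

Answer: no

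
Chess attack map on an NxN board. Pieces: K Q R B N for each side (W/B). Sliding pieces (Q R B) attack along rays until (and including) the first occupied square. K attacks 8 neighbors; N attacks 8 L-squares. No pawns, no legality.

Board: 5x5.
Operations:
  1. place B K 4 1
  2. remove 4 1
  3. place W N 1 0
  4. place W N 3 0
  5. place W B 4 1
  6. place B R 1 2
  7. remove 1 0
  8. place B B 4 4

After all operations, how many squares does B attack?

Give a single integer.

Op 1: place BK@(4,1)
Op 2: remove (4,1)
Op 3: place WN@(1,0)
Op 4: place WN@(3,0)
Op 5: place WB@(4,1)
Op 6: place BR@(1,2)
Op 7: remove (1,0)
Op 8: place BB@(4,4)
Per-piece attacks for B:
  BR@(1,2): attacks (1,3) (1,4) (1,1) (1,0) (2,2) (3,2) (4,2) (0,2)
  BB@(4,4): attacks (3,3) (2,2) (1,1) (0,0)
Union (10 distinct): (0,0) (0,2) (1,0) (1,1) (1,3) (1,4) (2,2) (3,2) (3,3) (4,2)

Answer: 10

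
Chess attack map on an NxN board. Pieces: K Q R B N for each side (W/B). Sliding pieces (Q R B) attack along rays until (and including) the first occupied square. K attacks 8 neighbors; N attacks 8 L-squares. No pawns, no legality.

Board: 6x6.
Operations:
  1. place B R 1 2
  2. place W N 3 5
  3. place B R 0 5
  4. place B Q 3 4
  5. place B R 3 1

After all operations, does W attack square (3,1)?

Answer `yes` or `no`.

Op 1: place BR@(1,2)
Op 2: place WN@(3,5)
Op 3: place BR@(0,5)
Op 4: place BQ@(3,4)
Op 5: place BR@(3,1)
Per-piece attacks for W:
  WN@(3,5): attacks (4,3) (5,4) (2,3) (1,4)
W attacks (3,1): no

Answer: no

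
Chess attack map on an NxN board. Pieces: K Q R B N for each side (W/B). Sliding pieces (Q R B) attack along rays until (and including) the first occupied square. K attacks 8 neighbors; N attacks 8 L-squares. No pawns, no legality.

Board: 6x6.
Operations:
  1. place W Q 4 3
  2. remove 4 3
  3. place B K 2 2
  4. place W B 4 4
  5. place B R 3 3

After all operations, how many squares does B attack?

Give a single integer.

Op 1: place WQ@(4,3)
Op 2: remove (4,3)
Op 3: place BK@(2,2)
Op 4: place WB@(4,4)
Op 5: place BR@(3,3)
Per-piece attacks for B:
  BK@(2,2): attacks (2,3) (2,1) (3,2) (1,2) (3,3) (3,1) (1,3) (1,1)
  BR@(3,3): attacks (3,4) (3,5) (3,2) (3,1) (3,0) (4,3) (5,3) (2,3) (1,3) (0,3)
Union (14 distinct): (0,3) (1,1) (1,2) (1,3) (2,1) (2,3) (3,0) (3,1) (3,2) (3,3) (3,4) (3,5) (4,3) (5,3)

Answer: 14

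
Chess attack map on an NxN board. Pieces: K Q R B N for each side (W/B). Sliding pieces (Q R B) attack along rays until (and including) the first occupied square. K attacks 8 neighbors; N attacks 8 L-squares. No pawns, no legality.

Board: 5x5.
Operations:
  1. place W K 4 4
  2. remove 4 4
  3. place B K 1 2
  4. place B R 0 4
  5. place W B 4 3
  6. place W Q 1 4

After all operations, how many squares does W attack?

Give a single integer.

Answer: 12

Derivation:
Op 1: place WK@(4,4)
Op 2: remove (4,4)
Op 3: place BK@(1,2)
Op 4: place BR@(0,4)
Op 5: place WB@(4,3)
Op 6: place WQ@(1,4)
Per-piece attacks for W:
  WQ@(1,4): attacks (1,3) (1,2) (2,4) (3,4) (4,4) (0,4) (2,3) (3,2) (4,1) (0,3) [ray(0,-1) blocked at (1,2); ray(-1,0) blocked at (0,4)]
  WB@(4,3): attacks (3,4) (3,2) (2,1) (1,0)
Union (12 distinct): (0,3) (0,4) (1,0) (1,2) (1,3) (2,1) (2,3) (2,4) (3,2) (3,4) (4,1) (4,4)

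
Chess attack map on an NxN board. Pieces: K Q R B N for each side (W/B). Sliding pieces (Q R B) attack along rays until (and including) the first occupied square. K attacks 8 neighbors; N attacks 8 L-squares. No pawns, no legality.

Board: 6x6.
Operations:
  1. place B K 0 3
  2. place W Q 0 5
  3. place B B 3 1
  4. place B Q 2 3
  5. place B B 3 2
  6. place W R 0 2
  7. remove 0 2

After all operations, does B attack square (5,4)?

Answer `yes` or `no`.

Op 1: place BK@(0,3)
Op 2: place WQ@(0,5)
Op 3: place BB@(3,1)
Op 4: place BQ@(2,3)
Op 5: place BB@(3,2)
Op 6: place WR@(0,2)
Op 7: remove (0,2)
Per-piece attacks for B:
  BK@(0,3): attacks (0,4) (0,2) (1,3) (1,4) (1,2)
  BQ@(2,3): attacks (2,4) (2,5) (2,2) (2,1) (2,0) (3,3) (4,3) (5,3) (1,3) (0,3) (3,4) (4,5) (3,2) (1,4) (0,5) (1,2) (0,1) [ray(-1,0) blocked at (0,3); ray(1,-1) blocked at (3,2); ray(-1,1) blocked at (0,5)]
  BB@(3,1): attacks (4,2) (5,3) (4,0) (2,2) (1,3) (0,4) (2,0)
  BB@(3,2): attacks (4,3) (5,4) (4,1) (5,0) (2,3) (2,1) (1,0) [ray(-1,1) blocked at (2,3)]
B attacks (5,4): yes

Answer: yes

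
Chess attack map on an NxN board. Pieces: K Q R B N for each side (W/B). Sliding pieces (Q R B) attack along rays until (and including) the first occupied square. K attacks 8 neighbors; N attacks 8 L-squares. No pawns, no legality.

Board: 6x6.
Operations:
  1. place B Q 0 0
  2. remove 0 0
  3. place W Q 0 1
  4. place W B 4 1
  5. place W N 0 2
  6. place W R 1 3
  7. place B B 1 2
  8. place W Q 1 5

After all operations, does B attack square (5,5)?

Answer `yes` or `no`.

Op 1: place BQ@(0,0)
Op 2: remove (0,0)
Op 3: place WQ@(0,1)
Op 4: place WB@(4,1)
Op 5: place WN@(0,2)
Op 6: place WR@(1,3)
Op 7: place BB@(1,2)
Op 8: place WQ@(1,5)
Per-piece attacks for B:
  BB@(1,2): attacks (2,3) (3,4) (4,5) (2,1) (3,0) (0,3) (0,1) [ray(-1,-1) blocked at (0,1)]
B attacks (5,5): no

Answer: no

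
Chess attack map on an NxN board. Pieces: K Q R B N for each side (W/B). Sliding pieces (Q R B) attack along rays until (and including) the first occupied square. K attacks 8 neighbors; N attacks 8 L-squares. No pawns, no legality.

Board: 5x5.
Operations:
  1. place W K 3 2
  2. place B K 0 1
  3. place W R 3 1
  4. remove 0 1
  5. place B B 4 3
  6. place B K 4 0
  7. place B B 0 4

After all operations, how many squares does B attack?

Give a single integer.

Answer: 7

Derivation:
Op 1: place WK@(3,2)
Op 2: place BK@(0,1)
Op 3: place WR@(3,1)
Op 4: remove (0,1)
Op 5: place BB@(4,3)
Op 6: place BK@(4,0)
Op 7: place BB@(0,4)
Per-piece attacks for B:
  BB@(0,4): attacks (1,3) (2,2) (3,1) [ray(1,-1) blocked at (3,1)]
  BK@(4,0): attacks (4,1) (3,0) (3,1)
  BB@(4,3): attacks (3,4) (3,2) [ray(-1,-1) blocked at (3,2)]
Union (7 distinct): (1,3) (2,2) (3,0) (3,1) (3,2) (3,4) (4,1)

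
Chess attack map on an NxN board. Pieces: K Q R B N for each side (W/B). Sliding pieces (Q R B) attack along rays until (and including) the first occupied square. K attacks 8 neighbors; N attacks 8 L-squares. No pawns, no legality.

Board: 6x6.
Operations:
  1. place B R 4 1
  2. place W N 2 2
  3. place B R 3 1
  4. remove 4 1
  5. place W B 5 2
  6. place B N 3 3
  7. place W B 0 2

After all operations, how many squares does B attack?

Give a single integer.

Answer: 14

Derivation:
Op 1: place BR@(4,1)
Op 2: place WN@(2,2)
Op 3: place BR@(3,1)
Op 4: remove (4,1)
Op 5: place WB@(5,2)
Op 6: place BN@(3,3)
Op 7: place WB@(0,2)
Per-piece attacks for B:
  BR@(3,1): attacks (3,2) (3,3) (3,0) (4,1) (5,1) (2,1) (1,1) (0,1) [ray(0,1) blocked at (3,3)]
  BN@(3,3): attacks (4,5) (5,4) (2,5) (1,4) (4,1) (5,2) (2,1) (1,2)
Union (14 distinct): (0,1) (1,1) (1,2) (1,4) (2,1) (2,5) (3,0) (3,2) (3,3) (4,1) (4,5) (5,1) (5,2) (5,4)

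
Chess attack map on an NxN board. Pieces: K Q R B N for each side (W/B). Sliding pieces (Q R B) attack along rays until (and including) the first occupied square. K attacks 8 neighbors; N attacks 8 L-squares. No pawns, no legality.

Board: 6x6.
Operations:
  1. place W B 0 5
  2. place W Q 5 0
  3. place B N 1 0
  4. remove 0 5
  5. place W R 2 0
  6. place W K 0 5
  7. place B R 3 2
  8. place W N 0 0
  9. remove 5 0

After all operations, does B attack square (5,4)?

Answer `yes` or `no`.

Answer: no

Derivation:
Op 1: place WB@(0,5)
Op 2: place WQ@(5,0)
Op 3: place BN@(1,0)
Op 4: remove (0,5)
Op 5: place WR@(2,0)
Op 6: place WK@(0,5)
Op 7: place BR@(3,2)
Op 8: place WN@(0,0)
Op 9: remove (5,0)
Per-piece attacks for B:
  BN@(1,0): attacks (2,2) (3,1) (0,2)
  BR@(3,2): attacks (3,3) (3,4) (3,5) (3,1) (3,0) (4,2) (5,2) (2,2) (1,2) (0,2)
B attacks (5,4): no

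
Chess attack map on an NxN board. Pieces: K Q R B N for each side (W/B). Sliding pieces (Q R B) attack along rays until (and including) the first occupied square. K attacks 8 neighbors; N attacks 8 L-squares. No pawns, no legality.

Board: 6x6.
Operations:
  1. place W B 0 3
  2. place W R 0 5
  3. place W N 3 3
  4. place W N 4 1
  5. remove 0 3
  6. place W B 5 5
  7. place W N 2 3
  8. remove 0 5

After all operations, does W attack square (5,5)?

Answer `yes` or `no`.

Op 1: place WB@(0,3)
Op 2: place WR@(0,5)
Op 3: place WN@(3,3)
Op 4: place WN@(4,1)
Op 5: remove (0,3)
Op 6: place WB@(5,5)
Op 7: place WN@(2,3)
Op 8: remove (0,5)
Per-piece attacks for W:
  WN@(2,3): attacks (3,5) (4,4) (1,5) (0,4) (3,1) (4,2) (1,1) (0,2)
  WN@(3,3): attacks (4,5) (5,4) (2,5) (1,4) (4,1) (5,2) (2,1) (1,2)
  WN@(4,1): attacks (5,3) (3,3) (2,2) (2,0)
  WB@(5,5): attacks (4,4) (3,3) [ray(-1,-1) blocked at (3,3)]
W attacks (5,5): no

Answer: no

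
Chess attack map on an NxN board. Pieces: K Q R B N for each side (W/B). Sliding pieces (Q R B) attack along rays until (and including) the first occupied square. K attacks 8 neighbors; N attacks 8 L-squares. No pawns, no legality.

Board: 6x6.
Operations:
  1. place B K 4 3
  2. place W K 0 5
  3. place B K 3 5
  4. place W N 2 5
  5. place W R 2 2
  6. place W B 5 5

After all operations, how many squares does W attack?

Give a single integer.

Op 1: place BK@(4,3)
Op 2: place WK@(0,5)
Op 3: place BK@(3,5)
Op 4: place WN@(2,5)
Op 5: place WR@(2,2)
Op 6: place WB@(5,5)
Per-piece attacks for W:
  WK@(0,5): attacks (0,4) (1,5) (1,4)
  WR@(2,2): attacks (2,3) (2,4) (2,5) (2,1) (2,0) (3,2) (4,2) (5,2) (1,2) (0,2) [ray(0,1) blocked at (2,5)]
  WN@(2,5): attacks (3,3) (4,4) (1,3) (0,4)
  WB@(5,5): attacks (4,4) (3,3) (2,2) [ray(-1,-1) blocked at (2,2)]
Union (17 distinct): (0,2) (0,4) (1,2) (1,3) (1,4) (1,5) (2,0) (2,1) (2,2) (2,3) (2,4) (2,5) (3,2) (3,3) (4,2) (4,4) (5,2)

Answer: 17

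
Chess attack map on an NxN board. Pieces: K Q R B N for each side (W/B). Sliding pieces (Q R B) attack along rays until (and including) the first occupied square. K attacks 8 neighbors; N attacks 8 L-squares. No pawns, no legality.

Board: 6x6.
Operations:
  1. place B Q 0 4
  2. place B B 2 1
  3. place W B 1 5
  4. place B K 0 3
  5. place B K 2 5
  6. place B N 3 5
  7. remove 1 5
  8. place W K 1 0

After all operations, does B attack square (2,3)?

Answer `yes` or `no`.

Answer: yes

Derivation:
Op 1: place BQ@(0,4)
Op 2: place BB@(2,1)
Op 3: place WB@(1,5)
Op 4: place BK@(0,3)
Op 5: place BK@(2,5)
Op 6: place BN@(3,5)
Op 7: remove (1,5)
Op 8: place WK@(1,0)
Per-piece attacks for B:
  BK@(0,3): attacks (0,4) (0,2) (1,3) (1,4) (1,2)
  BQ@(0,4): attacks (0,5) (0,3) (1,4) (2,4) (3,4) (4,4) (5,4) (1,5) (1,3) (2,2) (3,1) (4,0) [ray(0,-1) blocked at (0,3)]
  BB@(2,1): attacks (3,2) (4,3) (5,4) (3,0) (1,2) (0,3) (1,0) [ray(-1,1) blocked at (0,3); ray(-1,-1) blocked at (1,0)]
  BK@(2,5): attacks (2,4) (3,5) (1,5) (3,4) (1,4)
  BN@(3,5): attacks (4,3) (5,4) (2,3) (1,4)
B attacks (2,3): yes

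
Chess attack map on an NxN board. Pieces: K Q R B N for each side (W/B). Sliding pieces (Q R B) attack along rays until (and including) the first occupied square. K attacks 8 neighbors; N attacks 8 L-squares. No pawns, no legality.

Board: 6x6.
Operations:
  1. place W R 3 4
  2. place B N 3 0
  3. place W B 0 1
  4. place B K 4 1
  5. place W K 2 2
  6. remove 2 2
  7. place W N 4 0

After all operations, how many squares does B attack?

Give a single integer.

Answer: 10

Derivation:
Op 1: place WR@(3,4)
Op 2: place BN@(3,0)
Op 3: place WB@(0,1)
Op 4: place BK@(4,1)
Op 5: place WK@(2,2)
Op 6: remove (2,2)
Op 7: place WN@(4,0)
Per-piece attacks for B:
  BN@(3,0): attacks (4,2) (5,1) (2,2) (1,1)
  BK@(4,1): attacks (4,2) (4,0) (5,1) (3,1) (5,2) (5,0) (3,2) (3,0)
Union (10 distinct): (1,1) (2,2) (3,0) (3,1) (3,2) (4,0) (4,2) (5,0) (5,1) (5,2)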